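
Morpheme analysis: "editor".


Word: "editor"
Morphemes: edit / -or
Each morpheme carries meaning
= 2 morphemes


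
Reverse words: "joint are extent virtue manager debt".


Original: "joint are extent virtue manager debt"
Words (1..n): joint | are | extent | virtue | manager | debt
Reversed (n..1): debt | manager | virtue | extent | are | joint
Result = "debt manager virtue extent are joint"


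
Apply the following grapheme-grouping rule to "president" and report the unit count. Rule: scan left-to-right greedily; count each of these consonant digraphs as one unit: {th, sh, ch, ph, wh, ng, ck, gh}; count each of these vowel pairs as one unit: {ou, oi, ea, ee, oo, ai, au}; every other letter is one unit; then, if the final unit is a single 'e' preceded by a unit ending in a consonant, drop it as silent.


Word: "president" (9 letters)
Left-to-right scan:
  [1] 'p' (letter)
  [2] 'r' (letter)
  [3] 'e' (letter)
  [4] 's' (letter)
  [5] 'i' (letter)
  [6] 'd' (letter)
  [7] 'e' (letter)
  [8] 'n' (letter)
  [9] 't' (letter)
Units from scan: 9
Sound units = 9 units


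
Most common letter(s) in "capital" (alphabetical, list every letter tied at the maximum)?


Word: "capital"
Letter counts:
  'a': 2
  'c': 1
  'i': 1
  'l': 1
  'p': 1
  't': 1
Maximum count = 2
Most frequent = 'a' (2 times each)


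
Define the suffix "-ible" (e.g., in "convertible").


Suffix: -ible
Example: convertible = convert + -ible
Meaning = capable of


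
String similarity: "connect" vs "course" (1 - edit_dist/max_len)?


Word 1: "connect" (length 7)
Word 2: "course" (length 6)
One optimal edit sequence:
  1. keep 'c'
  2. keep 'o'
  3. delete 'n'  (+1)
  4. substitute 'n' -> 'u'  (+1)
  5. substitute 'e' -> 'r'  (+1)
  6. substitute 'c' -> 's'  (+1)
  7. substitute 't' -> 'e'  (+1)
Edit distance = 5
Max length = max(7, 6) = 7
Similarity = 1 - 5/7
= 0.2857


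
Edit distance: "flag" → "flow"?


Word 1: "flag" (length 4)
Word 2: "flow" (length 4)
One optimal edit sequence (insert/delete/substitute each cost 1):
  1. keep 'f'
  2. keep 'l'
  3. substitute 'a' -> 'o'  (+1)
  4. substitute 'g' -> 'w'  (+1)
Total edit operations: 2
Edit distance = 2


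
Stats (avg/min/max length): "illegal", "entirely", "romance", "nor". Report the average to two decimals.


Lengths: "illegal"=7, "entirely"=8, "romance"=7, "nor"=3
Sum = 25, Count = 4
Average = 25/4 = 6.25
= avg=6.25, min=3, max=8


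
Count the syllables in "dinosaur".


Word: "dinosaur"
Syllable breakdown: di | no | saur
Counting: 3 parts
= 3 syllables


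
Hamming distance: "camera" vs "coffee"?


Comparing character by character (same length = 6):
  Pos 0: 'c' vs 'c' =
  Pos 1: 'a' vs 'o' !=
  Pos 2: 'm' vs 'f' !=
  Pos 3: 'e' vs 'f' !=
  Pos 4: 'r' vs 'e' !=
  Pos 5: 'a' vs 'e' !=
Hamming distance = 5


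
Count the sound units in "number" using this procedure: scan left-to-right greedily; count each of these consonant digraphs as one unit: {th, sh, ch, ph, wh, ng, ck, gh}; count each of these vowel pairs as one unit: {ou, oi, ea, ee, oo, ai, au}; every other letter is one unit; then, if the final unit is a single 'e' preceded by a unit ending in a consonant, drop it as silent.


Word: "number" (6 letters)
Left-to-right scan:
  [1] 'n' (letter)
  [2] 'u' (letter)
  [3] 'm' (letter)
  [4] 'b' (letter)
  [5] 'e' (letter)
  [6] 'r' (letter)
Units from scan: 6
Sound units = 6 units


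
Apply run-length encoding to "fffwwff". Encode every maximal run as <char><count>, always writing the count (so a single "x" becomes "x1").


String: "fffwwff"
Scanning for consecutive runs:
  'f' x 3
  'w' x 2
  'f' x 2
RLE = "f3w2f2"


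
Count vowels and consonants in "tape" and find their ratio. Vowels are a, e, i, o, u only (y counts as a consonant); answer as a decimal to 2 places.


Word: "tape"
Vowels (a,e,i,o,u): 2
Consonants: 2
Ratio = 2/2
= 1.00


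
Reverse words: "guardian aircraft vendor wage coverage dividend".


Original: "guardian aircraft vendor wage coverage dividend"
Words (1..n): guardian | aircraft | vendor | wage | coverage | dividend
Reversed (n..1): dividend | coverage | wage | vendor | aircraft | guardian
Result = "dividend coverage wage vendor aircraft guardian"


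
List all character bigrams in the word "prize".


Word: "prize" (length 5)
Number of bigrams = 5 - 2 + 1 = 4
  Position 0: "pr"
  Position 1: "ri"
  Position 2: "iz"
  Position 3: "ze"
Bigrams = "pr", "ri", "iz", "ze"


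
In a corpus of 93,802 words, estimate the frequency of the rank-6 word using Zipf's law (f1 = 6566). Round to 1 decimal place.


Zipf's law: f(r) = f(1) / r
f(1) = 6566
f(6) = 6566 / 6
= 1094.3 occurrences


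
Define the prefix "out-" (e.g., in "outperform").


Prefix: out-
As in: outperform -> out- + perform
Meaning = surpass


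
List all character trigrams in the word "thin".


Word: "thin" (length 4)
Number of trigrams = 4 - 3 + 1 = 2
  Position 0: "thi"
  Position 1: "hin"
Trigrams = "thi", "hin"


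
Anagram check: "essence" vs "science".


Word 1: "essence" → sorted: ceeenss
Word 2: "science" → sorted: cceeins
Same letters? ceeenss != cceeins
Anagram = No


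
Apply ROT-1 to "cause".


Word: "cause"
Shift: 1
Each letter → (letter + shift) mod 26:
  'c' (2) + 1 = 3 → 'd'
  'a' (0) + 1 = 1 → 'b'
  'u' (20) + 1 = 21 → 'v'
  's' (18) + 1 = 19 → 't'
  'e' (4) + 1 = 5 → 'f'
Result = "dbvtf"


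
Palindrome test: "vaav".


Word: "vaav"
Reversed: "vaav"
Forward == Backward? vaav == vaav
Palindrome = Yes


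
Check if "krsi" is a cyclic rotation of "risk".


Word: "risk", Candidate: "krsi"
Method: check if candidate is substring of word+word
"riskrisk" contains "krsi"? No
Is rotation = No


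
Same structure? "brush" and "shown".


Pattern of "brush": [0, 1, 2, 3, 4]
Pattern of "shown": [0, 1, 2, 3, 4]
Patterns match
Same pattern = Yes


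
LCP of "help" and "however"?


Word 1: "help"
Word 2: "however"
Comparing from start:
  Pos 0: 'h' == 'h'
  Pos 1: 'e' != 'o' (stop)
LCP = "h" (length 1)


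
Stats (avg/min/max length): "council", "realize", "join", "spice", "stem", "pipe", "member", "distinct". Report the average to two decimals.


Lengths: "council"=7, "realize"=7, "join"=4, "spice"=5, "stem"=4, "pipe"=4, "member"=6, "distinct"=8
Sum = 45, Count = 8
Average = 45/8 = 5.63
= avg=5.63, min=4, max=8


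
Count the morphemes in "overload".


Word: "overload"
Morphemes: over- + load
Each morpheme carries meaning
= 2 morphemes


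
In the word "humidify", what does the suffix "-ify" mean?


Suffix: -ify
Example: humidify = humid + -ify
Meaning = to make


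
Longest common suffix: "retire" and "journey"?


Word 1: "retire"
Word 2: "journey"
Comparing from end:
  Pos -1: 'e' != 'y' (stop)
LCS = "" (length 0)


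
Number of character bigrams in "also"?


Word: "also" (length 4)
Number of 2-grams = length - 2 + 1 = 4 - 2 + 1
= 3


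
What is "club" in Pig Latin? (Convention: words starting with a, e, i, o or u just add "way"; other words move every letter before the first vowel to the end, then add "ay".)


Word: "club"
Starts with consonant(s) → move to end, add 'ay'
Consonant cluster: "cl"
Pig Latin = "ubclay"


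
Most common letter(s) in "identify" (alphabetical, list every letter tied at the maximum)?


Word: "identify"
Letter counts:
  'd': 1
  'e': 1
  'f': 1
  'i': 2
  'n': 1
  't': 1
  'y': 1
Maximum count = 2
Most frequent = 'i' (2 times each)


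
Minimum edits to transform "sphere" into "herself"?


Word 1: "sphere" (length 6)
Word 2: "herself" (length 7)
One optimal edit sequence (insert/delete/substitute each cost 1):
  1. delete 's'  (+1)
  2. delete 'p'  (+1)
  3. keep 'h'
  4. keep 'e'
  5. keep 'r'
  6. insert 's'  (+1)
  7. keep 'e'
  8. insert 'l'  (+1)
  9. insert 'f'  (+1)
Total edit operations: 5
Edit distance = 5


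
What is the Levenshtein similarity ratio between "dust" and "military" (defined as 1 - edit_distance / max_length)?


Word 1: "dust" (length 4)
Word 2: "military" (length 8)
One optimal edit sequence:
  1. insert 'm'  (+1)
  2. substitute 'd' -> 'i'  (+1)
  3. substitute 'u' -> 'l'  (+1)
  4. substitute 's' -> 'i'  (+1)
  5. keep 't'
  6. insert 'a'  (+1)
  7. insert 'r'  (+1)
  8. insert 'y'  (+1)
Edit distance = 7
Max length = max(4, 8) = 8
Similarity = 1 - 7/8
= 0.1250


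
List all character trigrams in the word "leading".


Word: "leading" (length 7)
Number of trigrams = 7 - 3 + 1 = 5
  Position 0: "lea"
  Position 1: "ead"
  Position 2: "adi"
  Position 3: "din"
  Position 4: "ing"
Trigrams = "lea", "ead", "adi", "din", "ing"


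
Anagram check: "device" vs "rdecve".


Word 1: "device" → sorted: cdeeiv
Word 2: "rdecve" → sorted: cdeerv
Same letters? cdeeiv != cdeerv
Anagram = No


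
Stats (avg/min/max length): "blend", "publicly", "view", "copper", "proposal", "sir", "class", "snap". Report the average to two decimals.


Lengths: "blend"=5, "publicly"=8, "view"=4, "copper"=6, "proposal"=8, "sir"=3, "class"=5, "snap"=4
Sum = 43, Count = 8
Average = 43/8 = 5.38
= avg=5.38, min=3, max=8


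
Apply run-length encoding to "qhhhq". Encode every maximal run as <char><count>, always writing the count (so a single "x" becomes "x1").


String: "qhhhq"
Scanning for consecutive runs:
  'q' x 1
  'h' x 3
  'q' x 1
RLE = "q1h3q1"


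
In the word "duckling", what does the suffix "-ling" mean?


Suffix: -ling
Example: duckling (duck + -ling)
Meaning = small / young


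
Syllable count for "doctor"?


Word: "doctor"
Syllable breakdown: doc-tor
Counting: 2 parts
= 2 syllables


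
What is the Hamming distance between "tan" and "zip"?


Comparing character by character (same length = 3):
  Pos 0: 't' vs 'z' !=
  Pos 1: 'a' vs 'i' !=
  Pos 2: 'n' vs 'p' !=
Hamming distance = 3


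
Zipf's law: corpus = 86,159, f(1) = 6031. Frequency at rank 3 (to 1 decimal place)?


Zipf's law: f(r) = f(1) / r
f(1) = 6031
f(3) = 6031 / 3
= 2010.3 occurrences


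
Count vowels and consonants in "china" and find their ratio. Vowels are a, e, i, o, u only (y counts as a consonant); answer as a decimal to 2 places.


Word: "china"
Vowels (a,e,i,o,u): 2
Consonants: 3
Ratio = 2/3
= 0.67


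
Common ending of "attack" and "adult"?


Word 1: "attack"
Word 2: "adult"
Comparing from end:
  Pos -1: 'k' != 't' (stop)
LCS = "" (length 0)


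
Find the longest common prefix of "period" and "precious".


Word 1: "period"
Word 2: "precious"
Comparing from start:
  Pos 0: 'p' == 'p'
  Pos 1: 'e' != 'r' (stop)
LCP = "p" (length 1)


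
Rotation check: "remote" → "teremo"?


Word: "remote", Candidate: "teremo"
Method: check if candidate is substring of word+word
"remoteremote" contains "teremo"? Yes
Is rotation = Yes


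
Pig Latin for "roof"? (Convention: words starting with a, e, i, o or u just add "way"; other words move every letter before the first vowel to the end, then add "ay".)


Word: "roof"
Starts with consonant(s) → move to end, add 'ay'
Consonant cluster: "r"
Pig Latin = "oofray"


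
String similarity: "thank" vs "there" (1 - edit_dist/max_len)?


Word 1: "thank" (length 5)
Word 2: "there" (length 5)
One optimal edit sequence:
  1. keep 't'
  2. keep 'h'
  3. substitute 'a' -> 'e'  (+1)
  4. substitute 'n' -> 'r'  (+1)
  5. substitute 'k' -> 'e'  (+1)
Edit distance = 3
Max length = max(5, 5) = 5
Similarity = 1 - 3/5
= 0.4000


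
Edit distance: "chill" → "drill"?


Word 1: "chill" (length 5)
Word 2: "drill" (length 5)
One optimal edit sequence (insert/delete/substitute each cost 1):
  1. substitute 'c' -> 'd'  (+1)
  2. substitute 'h' -> 'r'  (+1)
  3. keep 'i'
  4. keep 'l'
  5. keep 'l'
Total edit operations: 2
Edit distance = 2


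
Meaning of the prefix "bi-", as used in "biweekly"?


Prefix: bi-
As in: biweekly -> bi- + weekly
Meaning = two


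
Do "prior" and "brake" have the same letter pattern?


Pattern of "prior": [0, 1, 2, 3, 1]
Pattern of "brake": [0, 1, 2, 3, 4]
Patterns do not match
Same pattern = No


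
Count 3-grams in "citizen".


Word: "citizen" (length 7)
Number of 3-grams = length - 3 + 1 = 7 - 3 + 1
= 5


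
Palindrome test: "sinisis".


Word: "sinisis"
Reversed: "sisinis"
Forward == Backward? sinisis != sisinis
Palindrome = No


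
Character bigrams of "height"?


Word: "height" (length 6)
Number of bigrams = 6 - 2 + 1 = 5
  Position 0: "he"
  Position 1: "ei"
  Position 2: "ig"
  Position 3: "gh"
  Position 4: "ht"
Bigrams = "he", "ei", "ig", "gh", "ht"


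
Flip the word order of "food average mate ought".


Original: "food average mate ought"
Words (1..n): food | average | mate | ought
Reversed (n..1): ought | mate | average | food
Result = "ought mate average food"


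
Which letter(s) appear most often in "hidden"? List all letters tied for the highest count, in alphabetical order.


Word: "hidden"
Letter counts:
  'd': 2
  'e': 1
  'h': 1
  'i': 1
  'n': 1
Maximum count = 2
Most frequent = 'd' (2 times each)


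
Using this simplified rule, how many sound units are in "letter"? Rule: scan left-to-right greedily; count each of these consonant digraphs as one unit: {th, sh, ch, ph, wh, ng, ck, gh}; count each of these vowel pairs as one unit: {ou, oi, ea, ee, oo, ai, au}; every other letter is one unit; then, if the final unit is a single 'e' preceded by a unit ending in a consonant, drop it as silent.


Word: "letter" (6 letters)
Left-to-right scan:
  (1) 'l' (letter)
  (2) 'e' (letter)
  (3) 't' (letter)
  (4) 't' (letter)
  (5) 'e' (letter)
  (6) 'r' (letter)
Units from scan: 6
Sound units = 6 units


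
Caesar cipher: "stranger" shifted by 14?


Word: "stranger"
Shift: 14
Each letter → (letter + shift) mod 26:
  's' (18) + 14 = 6 → 'g'
  't' (19) + 14 = 7 → 'h'
  'r' (17) + 14 = 5 → 'f'
  'a' (0) + 14 = 14 → 'o'
  'n' (13) + 14 = 1 → 'b'
  'g' (6) + 14 = 20 → 'u'
  'e' (4) + 14 = 18 → 's'
  'r' (17) + 14 = 5 → 'f'
Result = "ghfobusf"


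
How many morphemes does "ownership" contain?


Word: "ownership"
Morphemes: own + -er + -ship
Each morpheme carries meaning
= 3 morphemes


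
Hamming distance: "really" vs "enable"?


Comparing character by character (same length = 6):
  Pos 0: 'r' vs 'e' !=
  Pos 1: 'e' vs 'n' !=
  Pos 2: 'a' vs 'a' =
  Pos 3: 'l' vs 'b' !=
  Pos 4: 'l' vs 'l' =
  Pos 5: 'y' vs 'e' !=
Hamming distance = 4


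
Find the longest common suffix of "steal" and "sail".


Word 1: "steal"
Word 2: "sail"
Comparing from end:
  Pos -1: 'l' == 'l'
  Pos -2: 'a' != 'i' (stop)
LCS = "l" (length 1)


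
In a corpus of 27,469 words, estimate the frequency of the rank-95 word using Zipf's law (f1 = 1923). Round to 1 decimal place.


Zipf's law: f(r) = f(1) / r
f(1) = 1923
f(95) = 1923 / 95
= 20.2 occurrences


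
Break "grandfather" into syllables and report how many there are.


Word: "grandfather"
Syllable breakdown: grand · fa · ther
Counting: 3 parts
= 3 syllables


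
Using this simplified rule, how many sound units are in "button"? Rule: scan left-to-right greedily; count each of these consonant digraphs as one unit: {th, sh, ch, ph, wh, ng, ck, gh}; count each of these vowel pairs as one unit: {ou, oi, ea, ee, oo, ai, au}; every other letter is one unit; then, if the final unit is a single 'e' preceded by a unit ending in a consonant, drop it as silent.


Word: "button" (6 letters)
Left-to-right scan:
  (1) 'b' (letter)
  (2) 'u' (letter)
  (3) 't' (letter)
  (4) 't' (letter)
  (5) 'o' (letter)
  (6) 'n' (letter)
Units from scan: 6
Sound units = 6 units


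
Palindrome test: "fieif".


Word: "fieif"
Reversed: "fieif"
Forward == Backward? fieif == fieif
Palindrome = Yes


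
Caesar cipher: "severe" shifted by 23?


Word: "severe"
Shift: 23
Each letter → (letter + shift) mod 26:
  's' (18) + 23 = 15 → 'p'
  'e' (4) + 23 = 1 → 'b'
  'v' (21) + 23 = 18 → 's'
  'e' (4) + 23 = 1 → 'b'
  'r' (17) + 23 = 14 → 'o'
  'e' (4) + 23 = 1 → 'b'
Result = "pbsbob"


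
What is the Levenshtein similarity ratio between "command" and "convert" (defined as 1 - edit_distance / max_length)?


Word 1: "command" (length 7)
Word 2: "convert" (length 7)
One optimal edit sequence:
  1. keep 'c'
  2. keep 'o'
  3. substitute 'm' -> 'n'  (+1)
  4. substitute 'm' -> 'v'  (+1)
  5. substitute 'a' -> 'e'  (+1)
  6. substitute 'n' -> 'r'  (+1)
  7. substitute 'd' -> 't'  (+1)
Edit distance = 5
Max length = max(7, 7) = 7
Similarity = 1 - 5/7
= 0.2857


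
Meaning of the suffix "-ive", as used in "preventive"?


Suffix: -ive
As in: preventive -> prevent + -ive
Meaning = tending to


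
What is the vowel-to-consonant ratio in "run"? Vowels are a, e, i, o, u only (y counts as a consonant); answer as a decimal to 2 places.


Word: "run"
Vowels (a,e,i,o,u): 1
Consonants: 2
Ratio = 1/2
= 0.50


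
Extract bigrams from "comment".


Word: "comment" (length 7)
Number of bigrams = 7 - 2 + 1 = 6
  Position 0: "co"
  Position 1: "om"
  Position 2: "mm"
  Position 3: "me"
  Position 4: "en"
  Position 5: "nt"
Bigrams = "co", "om", "mm", "me", "en", "nt"


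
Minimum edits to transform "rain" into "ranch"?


Word 1: "rain" (length 4)
Word 2: "ranch" (length 5)
One optimal edit sequence (insert/delete/substitute each cost 1):
  1. keep 'r'
  2. keep 'a'
  3. insert 'n'  (+1)
  4. substitute 'i' -> 'c'  (+1)
  5. substitute 'n' -> 'h'  (+1)
Total edit operations: 3
Edit distance = 3


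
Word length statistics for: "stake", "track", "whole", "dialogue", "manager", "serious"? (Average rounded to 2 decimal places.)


Lengths: "stake"=5, "track"=5, "whole"=5, "dialogue"=8, "manager"=7, "serious"=7
Sum = 37, Count = 6
Average = 37/6 = 6.17
= avg=6.17, min=5, max=8


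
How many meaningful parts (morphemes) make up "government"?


Word: "government"
Morphemes: govern + -ment
Each morpheme carries meaning
= 2 morphemes


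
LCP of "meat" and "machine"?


Word 1: "meat"
Word 2: "machine"
Comparing from start:
  Pos 0: 'm' == 'm'
  Pos 1: 'e' != 'a' (stop)
LCP = "m" (length 1)


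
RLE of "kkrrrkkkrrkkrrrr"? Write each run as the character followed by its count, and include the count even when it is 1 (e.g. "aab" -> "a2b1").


String: "kkrrrkkkrrkkrrrr"
Scanning for consecutive runs:
  'k' x 2
  'r' x 3
  'k' x 3
  'r' x 2
  'k' x 2
  'r' x 4
RLE = "k2r3k3r2k2r4"


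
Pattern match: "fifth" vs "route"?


Pattern of "fifth": [0, 1, 0, 2, 3]
Pattern of "route": [0, 1, 2, 3, 4]
Patterns do not match
Same pattern = No


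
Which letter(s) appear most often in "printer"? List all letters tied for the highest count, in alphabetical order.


Word: "printer"
Letter counts:
  'e': 1
  'i': 1
  'n': 1
  'p': 1
  'r': 2
  't': 1
Maximum count = 2
Most frequent = 'r' (2 times each)


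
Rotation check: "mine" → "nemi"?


Word: "mine", Candidate: "nemi"
Method: check if candidate is substring of word+word
"minemine" contains "nemi"? Yes
Is rotation = Yes


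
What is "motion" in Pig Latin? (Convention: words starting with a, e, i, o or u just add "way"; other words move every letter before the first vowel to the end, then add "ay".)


Word: "motion"
Starts with consonant(s) → move to end, add 'ay'
Consonant cluster: "m"
Pig Latin = "otionmay"


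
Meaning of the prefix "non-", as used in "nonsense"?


Prefix: non-
Example: nonsense = non- + sense
Meaning = not


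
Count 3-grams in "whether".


Word: "whether" (length 7)
Number of 3-grams = length - 3 + 1 = 7 - 3 + 1
= 5


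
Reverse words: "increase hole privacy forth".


Original: "increase hole privacy forth"
Words (1..n): increase | hole | privacy | forth
Reversed (n..1): forth | privacy | hole | increase
Result = "forth privacy hole increase"


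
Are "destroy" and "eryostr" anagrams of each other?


Word 1: "destroy" → sorted: deorsty
Word 2: "eryostr" → sorted: eorrsty
Same letters? deorsty != eorrsty
Anagram = No


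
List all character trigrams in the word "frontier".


Word: "frontier" (length 8)
Number of trigrams = 8 - 3 + 1 = 6
  Position 0: "fro"
  Position 1: "ron"
  Position 2: "ont"
  Position 3: "nti"
  Position 4: "tie"
  Position 5: "ier"
Trigrams = "fro", "ron", "ont", "nti", "tie", "ier"


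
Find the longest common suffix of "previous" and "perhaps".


Word 1: "previous"
Word 2: "perhaps"
Comparing from end:
  Pos -1: 's' == 's'
  Pos -2: 'u' != 'p' (stop)
LCS = "s" (length 1)


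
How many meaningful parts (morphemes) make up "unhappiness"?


Word: "unhappiness"
Morphemes: un- / happi / -ness
Each morpheme carries meaning
= 3 morphemes


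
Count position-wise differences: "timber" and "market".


Comparing character by character (same length = 6):
  Pos 0: 't' vs 'm' !=
  Pos 1: 'i' vs 'a' !=
  Pos 2: 'm' vs 'r' !=
  Pos 3: 'b' vs 'k' !=
  Pos 4: 'e' vs 'e' =
  Pos 5: 'r' vs 't' !=
Hamming distance = 5


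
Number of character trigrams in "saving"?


Word: "saving" (length 6)
Number of 3-grams = length - 3 + 1 = 6 - 3 + 1
= 4


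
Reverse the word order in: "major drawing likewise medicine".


Original: "major drawing likewise medicine"
Words (1..n): major | drawing | likewise | medicine
Reversed (n..1): medicine | likewise | drawing | major
Result = "medicine likewise drawing major"


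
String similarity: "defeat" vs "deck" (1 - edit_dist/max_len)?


Word 1: "defeat" (length 6)
Word 2: "deck" (length 4)
One optimal edit sequence:
  1. keep 'd'
  2. delete 'e'  (+1)
  3. delete 'f'  (+1)
  4. keep 'e'
  5. substitute 'a' -> 'c'  (+1)
  6. substitute 't' -> 'k'  (+1)
Edit distance = 4
Max length = max(6, 4) = 6
Similarity = 1 - 4/6
= 0.3333


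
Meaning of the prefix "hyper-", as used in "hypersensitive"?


Prefix: hyper-
As in: hypersensitive -> hyper- + sensitive
Meaning = over / excessive


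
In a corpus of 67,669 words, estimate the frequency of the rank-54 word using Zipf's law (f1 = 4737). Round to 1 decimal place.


Zipf's law: f(r) = f(1) / r
f(1) = 4737
f(54) = 4737 / 54
= 87.7 occurrences


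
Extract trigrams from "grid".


Word: "grid" (length 4)
Number of trigrams = 4 - 3 + 1 = 2
  Position 0: "gri"
  Position 1: "rid"
Trigrams = "gri", "rid"


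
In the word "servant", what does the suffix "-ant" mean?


Suffix: -ant
Example: servant = serve + -ant, with a spelling change
Meaning = one who / that which


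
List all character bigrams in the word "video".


Word: "video" (length 5)
Number of bigrams = 5 - 2 + 1 = 4
  Position 0: "vi"
  Position 1: "id"
  Position 2: "de"
  Position 3: "eo"
Bigrams = "vi", "id", "de", "eo"


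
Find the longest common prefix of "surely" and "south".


Word 1: "surely"
Word 2: "south"
Comparing from start:
  Pos 0: 's' == 's'
  Pos 1: 'u' != 'o' (stop)
LCP = "s" (length 1)


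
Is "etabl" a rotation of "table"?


Word: "table", Candidate: "etabl"
Method: check if candidate is substring of word+word
"tabletable" contains "etabl"? Yes
Is rotation = Yes


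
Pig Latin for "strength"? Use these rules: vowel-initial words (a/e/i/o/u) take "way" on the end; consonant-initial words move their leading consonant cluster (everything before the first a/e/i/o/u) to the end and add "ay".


Word: "strength"
Starts with consonant(s) → move to end, add 'ay'
Consonant cluster: "str"
Pig Latin = "engthstray"


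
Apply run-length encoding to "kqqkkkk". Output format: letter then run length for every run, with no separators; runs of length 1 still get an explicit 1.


String: "kqqkkkk"
Scanning for consecutive runs:
  'k' x 1
  'q' x 2
  'k' x 4
RLE = "k1q2k4"


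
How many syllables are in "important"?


Word: "important"
Syllable breakdown: im / por / tant
Counting: 3 parts
= 3 syllables


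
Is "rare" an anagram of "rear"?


Word 1: "rear" → sorted: aerr
Word 2: "rare" → sorted: aerr
Same letters? aerr == aerr
Anagram = Yes


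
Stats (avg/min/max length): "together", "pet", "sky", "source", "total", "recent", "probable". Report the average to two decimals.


Lengths: "together"=8, "pet"=3, "sky"=3, "source"=6, "total"=5, "recent"=6, "probable"=8
Sum = 39, Count = 7
Average = 39/7 = 5.57
= avg=5.57, min=3, max=8


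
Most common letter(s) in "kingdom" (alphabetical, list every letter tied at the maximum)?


Word: "kingdom"
Letter counts:
  'd': 1
  'g': 1
  'i': 1
  'k': 1
  'm': 1
  'n': 1
  'o': 1
Maximum count = 1
Most frequent = 'd', 'g', 'i', 'k', 'm', 'n', 'o' (1 time each)


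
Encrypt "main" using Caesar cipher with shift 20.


Word: "main"
Shift: 20
Each letter → (letter + shift) mod 26:
  'm' (12) + 20 = 6 → 'g'
  'a' (0) + 20 = 20 → 'u'
  'i' (8) + 20 = 2 → 'c'
  'n' (13) + 20 = 7 → 'h'
Result = "guch"


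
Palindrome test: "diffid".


Word: "diffid"
Reversed: "diffid"
Forward == Backward? diffid == diffid
Palindrome = Yes


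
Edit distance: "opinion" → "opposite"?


Word 1: "opinion" (length 7)
Word 2: "opposite" (length 8)
One optimal edit sequence (insert/delete/substitute each cost 1):
  1. keep 'o'
  2. insert 'p'  (+1)
  3. keep 'p'
  4. substitute 'i' -> 'o'  (+1)
  5. substitute 'n' -> 's'  (+1)
  6. keep 'i'
  7. substitute 'o' -> 't'  (+1)
  8. substitute 'n' -> 'e'  (+1)
Total edit operations: 5
Edit distance = 5


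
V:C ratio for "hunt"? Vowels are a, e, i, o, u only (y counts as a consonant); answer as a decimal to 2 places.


Word: "hunt"
Vowels (a,e,i,o,u): 1
Consonants: 3
Ratio = 1/3
= 0.33


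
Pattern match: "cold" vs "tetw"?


Pattern of "cold": [0, 1, 2, 3]
Pattern of "tetw": [0, 1, 0, 2]
Patterns do not match
Same pattern = No


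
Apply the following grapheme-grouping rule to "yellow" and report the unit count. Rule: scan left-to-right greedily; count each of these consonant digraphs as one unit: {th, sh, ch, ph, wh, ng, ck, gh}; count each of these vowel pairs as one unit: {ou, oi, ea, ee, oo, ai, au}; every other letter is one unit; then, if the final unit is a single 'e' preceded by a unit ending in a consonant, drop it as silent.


Word: "yellow" (6 letters)
Left-to-right scan:
  (1) 'y' (letter)
  (2) 'e' (letter)
  (3) 'l' (letter)
  (4) 'l' (letter)
  (5) 'o' (letter)
  (6) 'w' (letter)
Units from scan: 6
Sound units = 6 units


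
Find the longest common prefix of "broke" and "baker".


Word 1: "broke"
Word 2: "baker"
Comparing from start:
  Pos 0: 'b' == 'b'
  Pos 1: 'r' != 'a' (stop)
LCP = "b" (length 1)


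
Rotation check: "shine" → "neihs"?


Word: "shine", Candidate: "neihs"
Method: check if candidate is substring of word+word
"shineshine" contains "neihs"? No
Is rotation = No


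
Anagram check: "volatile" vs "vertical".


Word 1: "volatile" → sorted: aeillotv
Word 2: "vertical" → sorted: aceilrtv
Same letters? aeillotv != aceilrtv
Anagram = No


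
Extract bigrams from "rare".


Word: "rare" (length 4)
Number of bigrams = 4 - 2 + 1 = 3
  Position 0: "ra"
  Position 1: "ar"
  Position 2: "re"
Bigrams = "ra", "ar", "re"


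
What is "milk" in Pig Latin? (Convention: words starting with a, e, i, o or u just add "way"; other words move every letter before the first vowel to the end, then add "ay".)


Word: "milk"
Starts with consonant(s) → move to end, add 'ay'
Consonant cluster: "m"
Pig Latin = "ilkmay"


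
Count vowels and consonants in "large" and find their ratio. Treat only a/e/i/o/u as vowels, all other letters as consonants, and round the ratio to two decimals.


Word: "large"
Vowels (a,e,i,o,u): 2
Consonants: 3
Ratio = 2/3
= 0.67


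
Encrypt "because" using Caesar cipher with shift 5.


Word: "because"
Shift: 5
Each letter → (letter + shift) mod 26:
  'b' (1) + 5 = 6 → 'g'
  'e' (4) + 5 = 9 → 'j'
  'c' (2) + 5 = 7 → 'h'
  'a' (0) + 5 = 5 → 'f'
  'u' (20) + 5 = 25 → 'z'
  's' (18) + 5 = 23 → 'x'
  'e' (4) + 5 = 9 → 'j'
Result = "gjhfzxj"


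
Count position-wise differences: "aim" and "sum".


Comparing character by character (same length = 3):
  Pos 0: 'a' vs 's' !=
  Pos 1: 'i' vs 'u' !=
  Pos 2: 'm' vs 'm' =
Hamming distance = 2


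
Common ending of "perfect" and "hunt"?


Word 1: "perfect"
Word 2: "hunt"
Comparing from end:
  Pos -1: 't' == 't'
  Pos -2: 'c' != 'n' (stop)
LCS = "t" (length 1)


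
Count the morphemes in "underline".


Word: "underline"
Morphemes: under- | line
Each morpheme carries meaning
= 2 morphemes


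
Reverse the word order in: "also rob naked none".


Original: "also rob naked none"
Words (1..n): also | rob | naked | none
Reversed (n..1): none | naked | rob | also
Result = "none naked rob also"


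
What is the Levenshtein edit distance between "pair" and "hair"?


Word 1: "pair" (length 4)
Word 2: "hair" (length 4)
One optimal edit sequence (insert/delete/substitute each cost 1):
  1. substitute 'p' -> 'h'  (+1)
  2. keep 'a'
  3. keep 'i'
  4. keep 'r'
Total edit operations: 1
Edit distance = 1


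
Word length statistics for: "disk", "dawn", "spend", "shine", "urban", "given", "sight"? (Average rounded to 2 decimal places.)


Lengths: "disk"=4, "dawn"=4, "spend"=5, "shine"=5, "urban"=5, "given"=5, "sight"=5
Sum = 33, Count = 7
Average = 33/7 = 4.71
= avg=4.71, min=4, max=5


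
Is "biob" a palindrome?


Word: "biob"
Reversed: "boib"
Forward == Backward? biob != boib
Palindrome = No


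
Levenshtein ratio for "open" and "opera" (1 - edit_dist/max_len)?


Word 1: "open" (length 4)
Word 2: "opera" (length 5)
One optimal edit sequence:
  1. keep 'o'
  2. keep 'p'
  3. keep 'e'
  4. insert 'r'  (+1)
  5. substitute 'n' -> 'a'  (+1)
Edit distance = 2
Max length = max(4, 5) = 5
Similarity = 1 - 2/5
= 0.6000


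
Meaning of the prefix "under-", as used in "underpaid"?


Prefix: under-
As in: underpaid -> under- + paid
Meaning = insufficient


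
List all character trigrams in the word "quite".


Word: "quite" (length 5)
Number of trigrams = 5 - 3 + 1 = 3
  Position 0: "qui"
  Position 1: "uit"
  Position 2: "ite"
Trigrams = "qui", "uit", "ite"


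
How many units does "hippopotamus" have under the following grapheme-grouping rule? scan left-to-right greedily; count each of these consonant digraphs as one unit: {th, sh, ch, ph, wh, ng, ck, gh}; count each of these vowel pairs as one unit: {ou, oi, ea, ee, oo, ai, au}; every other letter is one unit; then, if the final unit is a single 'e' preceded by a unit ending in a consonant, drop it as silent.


Word: "hippopotamus" (12 letters)
Left-to-right scan:
  1. 'h' (letter)
  2. 'i' (letter)
  3. 'p' (letter)
  4. 'p' (letter)
  5. 'o' (letter)
  6. 'p' (letter)
  7. 'o' (letter)
  8. 't' (letter)
  9. 'a' (letter)
  10. 'm' (letter)
  11. 'u' (letter)
  12. 's' (letter)
Units from scan: 12
Sound units = 12 units


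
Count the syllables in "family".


Word: "family"
Syllable breakdown: fam | i | ly
Counting: 3 parts
= 3 syllables


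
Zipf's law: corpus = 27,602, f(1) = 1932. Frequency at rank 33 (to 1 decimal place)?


Zipf's law: f(r) = f(1) / r
f(1) = 1932
f(33) = 1932 / 33
= 58.5 occurrences


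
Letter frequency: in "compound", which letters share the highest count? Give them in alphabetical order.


Word: "compound"
Letter counts:
  'c': 1
  'd': 1
  'm': 1
  'n': 1
  'o': 2
  'p': 1
  'u': 1
Maximum count = 2
Most frequent = 'o' (2 times each)


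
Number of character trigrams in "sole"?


Word: "sole" (length 4)
Number of 3-grams = length - 3 + 1 = 4 - 3 + 1
= 2


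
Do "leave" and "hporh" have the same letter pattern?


Pattern of "leave": [0, 1, 2, 3, 1]
Pattern of "hporh": [0, 1, 2, 3, 0]
Patterns do not match
Same pattern = No


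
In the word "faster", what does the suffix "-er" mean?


Suffix: -er
Example: faster = fast + -er
Meaning = one who / more


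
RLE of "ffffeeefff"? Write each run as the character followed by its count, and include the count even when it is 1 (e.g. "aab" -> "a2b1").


String: "ffffeeefff"
Scanning for consecutive runs:
  'f' x 4
  'e' x 3
  'f' x 3
RLE = "f4e3f3"


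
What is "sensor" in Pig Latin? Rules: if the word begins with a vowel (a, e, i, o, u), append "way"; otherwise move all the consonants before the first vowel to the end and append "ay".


Word: "sensor"
Starts with consonant(s) → move to end, add 'ay'
Consonant cluster: "s"
Pig Latin = "ensorsay"


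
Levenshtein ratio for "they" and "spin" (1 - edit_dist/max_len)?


Word 1: "they" (length 4)
Word 2: "spin" (length 4)
One optimal edit sequence:
  1. substitute 't' -> 's'  (+1)
  2. substitute 'h' -> 'p'  (+1)
  3. substitute 'e' -> 'i'  (+1)
  4. substitute 'y' -> 'n'  (+1)
Edit distance = 4
Max length = max(4, 4) = 4
Similarity = 1 - 4/4
= 0.0000


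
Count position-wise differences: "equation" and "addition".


Comparing character by character (same length = 8):
  Pos 0: 'e' vs 'a' !=
  Pos 1: 'q' vs 'd' !=
  Pos 2: 'u' vs 'd' !=
  Pos 3: 'a' vs 'i' !=
  Pos 4: 't' vs 't' =
  Pos 5: 'i' vs 'i' =
  Pos 6: 'o' vs 'o' =
  Pos 7: 'n' vs 'n' =
Hamming distance = 4


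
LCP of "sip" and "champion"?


Word 1: "sip"
Word 2: "champion"
Comparing from start:
  Pos 0: 's' != 'c' (stop)
LCP = "" (length 0)


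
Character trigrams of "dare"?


Word: "dare" (length 4)
Number of trigrams = 4 - 3 + 1 = 2
  Position 0: "dar"
  Position 1: "are"
Trigrams = "dar", "are"


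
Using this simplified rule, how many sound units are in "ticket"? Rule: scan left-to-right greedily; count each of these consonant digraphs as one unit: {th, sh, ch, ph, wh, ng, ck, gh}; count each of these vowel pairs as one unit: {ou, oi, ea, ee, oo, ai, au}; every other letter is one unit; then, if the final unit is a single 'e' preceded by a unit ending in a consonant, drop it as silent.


Word: "ticket" (6 letters)
Left-to-right scan:
  [1] 't' (letter)
  [2] 'i' (letter)
  [3] 'ck' (digraph)
  [4] 'e' (letter)
  [5] 't' (letter)
Units from scan: 5
Sound units = 5 units


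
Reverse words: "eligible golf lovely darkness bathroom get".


Original: "eligible golf lovely darkness bathroom get"
Words (1..n): eligible | golf | lovely | darkness | bathroom | get
Reversed (n..1): get | bathroom | darkness | lovely | golf | eligible
Result = "get bathroom darkness lovely golf eligible"


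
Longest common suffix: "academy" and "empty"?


Word 1: "academy"
Word 2: "empty"
Comparing from end:
  Pos -1: 'y' == 'y'
  Pos -2: 'm' != 't' (stop)
LCS = "y" (length 1)


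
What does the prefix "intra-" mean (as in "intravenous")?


Prefix: intra-
Example: intravenous = intra- + venous
Meaning = within


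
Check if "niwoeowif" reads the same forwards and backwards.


Word: "niwoeowif"
Reversed: "fiwoeowin"
Forward == Backward? niwoeowif != fiwoeowin
Palindrome = No


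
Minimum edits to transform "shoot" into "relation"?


Word 1: "shoot" (length 5)
Word 2: "relation" (length 8)
One optimal edit sequence (insert/delete/substitute each cost 1):
  1. insert 'r'  (+1)
  2. insert 'e'  (+1)
  3. insert 'l'  (+1)
  4. substitute 's' -> 'a'  (+1)
  5. substitute 'h' -> 't'  (+1)
  6. substitute 'o' -> 'i'  (+1)
  7. keep 'o'
  8. substitute 't' -> 'n'  (+1)
Total edit operations: 7
Edit distance = 7


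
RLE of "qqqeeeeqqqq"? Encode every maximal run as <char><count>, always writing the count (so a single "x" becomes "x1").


String: "qqqeeeeqqqq"
Scanning for consecutive runs:
  'q' x 3
  'e' x 4
  'q' x 4
RLE = "q3e4q4"


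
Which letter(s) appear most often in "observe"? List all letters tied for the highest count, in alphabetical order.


Word: "observe"
Letter counts:
  'b': 1
  'e': 2
  'o': 1
  'r': 1
  's': 1
  'v': 1
Maximum count = 2
Most frequent = 'e' (2 times each)


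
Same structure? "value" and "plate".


Pattern of "value": [0, 1, 2, 3, 4]
Pattern of "plate": [0, 1, 2, 3, 4]
Patterns match
Same pattern = Yes


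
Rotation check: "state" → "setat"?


Word: "state", Candidate: "setat"
Method: check if candidate is substring of word+word
"statestate" contains "setat"? No
Is rotation = No


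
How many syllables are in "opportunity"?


Word: "opportunity"
Syllable breakdown: op / por / tu / ni / ty
Counting: 5 parts
= 5 syllables


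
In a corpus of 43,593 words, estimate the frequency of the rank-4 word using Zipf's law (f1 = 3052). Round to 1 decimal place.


Zipf's law: f(r) = f(1) / r
f(1) = 3052
f(4) = 3052 / 4
= 763.0 occurrences


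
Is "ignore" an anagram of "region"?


Word 1: "region" → sorted: eginor
Word 2: "ignore" → sorted: eginor
Same letters? eginor == eginor
Anagram = Yes


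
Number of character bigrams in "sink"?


Word: "sink" (length 4)
Number of 2-grams = length - 2 + 1 = 4 - 2 + 1
= 3


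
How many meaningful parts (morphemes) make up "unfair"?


Word: "unfair"
Morphemes: un- | fair
Each morpheme carries meaning
= 2 morphemes


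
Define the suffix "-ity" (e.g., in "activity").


Suffix: -ity
As in: activity -> active + -ity, with a spelling change
Meaning = quality of


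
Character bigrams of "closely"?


Word: "closely" (length 7)
Number of bigrams = 7 - 2 + 1 = 6
  Position 0: "cl"
  Position 1: "lo"
  Position 2: "os"
  Position 3: "se"
  Position 4: "el"
  Position 5: "ly"
Bigrams = "cl", "lo", "os", "se", "el", "ly"


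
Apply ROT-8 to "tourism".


Word: "tourism"
Shift: 8
Each letter → (letter + shift) mod 26:
  't' (19) + 8 = 1 → 'b'
  'o' (14) + 8 = 22 → 'w'
  'u' (20) + 8 = 2 → 'c'
  'r' (17) + 8 = 25 → 'z'
  'i' (8) + 8 = 16 → 'q'
  's' (18) + 8 = 0 → 'a'
  'm' (12) + 8 = 20 → 'u'
Result = "bwczqau"


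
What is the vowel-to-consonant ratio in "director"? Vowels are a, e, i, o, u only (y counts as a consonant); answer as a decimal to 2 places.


Word: "director"
Vowels (a,e,i,o,u): 3
Consonants: 5
Ratio = 3/5
= 0.60


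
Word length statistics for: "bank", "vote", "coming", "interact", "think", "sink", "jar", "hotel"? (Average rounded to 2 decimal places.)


Lengths: "bank"=4, "vote"=4, "coming"=6, "interact"=8, "think"=5, "sink"=4, "jar"=3, "hotel"=5
Sum = 39, Count = 8
Average = 39/8 = 4.88
= avg=4.88, min=3, max=8


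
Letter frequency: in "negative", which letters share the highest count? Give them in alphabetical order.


Word: "negative"
Letter counts:
  'a': 1
  'e': 2
  'g': 1
  'i': 1
  'n': 1
  't': 1
  'v': 1
Maximum count = 2
Most frequent = 'e' (2 times each)


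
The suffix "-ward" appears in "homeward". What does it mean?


Suffix: -ward
As in: homeward -> home + -ward
Meaning = in the direction of


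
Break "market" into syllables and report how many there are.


Word: "market"
Syllable breakdown: mar-ket
Counting: 2 parts
= 2 syllables


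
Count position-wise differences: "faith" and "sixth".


Comparing character by character (same length = 5):
  Pos 0: 'f' vs 's' !=
  Pos 1: 'a' vs 'i' !=
  Pos 2: 'i' vs 'x' !=
  Pos 3: 't' vs 't' =
  Pos 4: 'h' vs 'h' =
Hamming distance = 3


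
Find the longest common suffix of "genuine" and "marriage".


Word 1: "genuine"
Word 2: "marriage"
Comparing from end:
  Pos -1: 'e' == 'e'
  Pos -2: 'n' != 'g' (stop)
LCS = "e" (length 1)


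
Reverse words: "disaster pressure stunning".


Original: "disaster pressure stunning"
Words (1..n): disaster | pressure | stunning
Reversed (n..1): stunning | pressure | disaster
Result = "stunning pressure disaster"


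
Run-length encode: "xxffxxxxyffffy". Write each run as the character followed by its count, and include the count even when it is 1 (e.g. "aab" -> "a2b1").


String: "xxffxxxxyffffy"
Scanning for consecutive runs:
  'x' x 2
  'f' x 2
  'x' x 4
  'y' x 1
  'f' x 4
  'y' x 1
RLE = "x2f2x4y1f4y1"


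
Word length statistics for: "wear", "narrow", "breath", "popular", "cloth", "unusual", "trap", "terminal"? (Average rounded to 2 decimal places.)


Lengths: "wear"=4, "narrow"=6, "breath"=6, "popular"=7, "cloth"=5, "unusual"=7, "trap"=4, "terminal"=8
Sum = 47, Count = 8
Average = 47/8 = 5.88
= avg=5.88, min=4, max=8
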